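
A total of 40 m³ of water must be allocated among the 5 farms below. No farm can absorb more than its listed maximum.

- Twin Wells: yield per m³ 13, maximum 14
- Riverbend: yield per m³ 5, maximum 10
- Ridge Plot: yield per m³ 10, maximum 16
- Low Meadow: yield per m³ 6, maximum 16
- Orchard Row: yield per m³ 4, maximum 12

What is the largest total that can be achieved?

Order the farms by yield per m³: Twin Wells 13 > Ridge Plot 10 > Low Meadow 6 > Riverbend 5 > Orchard Row 4.
Twin Wells: +14 to 14 (cap) ; 26 left.
Ridge Plot takes 16 to reach its cap of 16 ; 10 left.
Low Meadow has room for 16 but only 10 remain, so it gets 10.
Total = 13×14 + 10×16 + 6×10 = 402.

402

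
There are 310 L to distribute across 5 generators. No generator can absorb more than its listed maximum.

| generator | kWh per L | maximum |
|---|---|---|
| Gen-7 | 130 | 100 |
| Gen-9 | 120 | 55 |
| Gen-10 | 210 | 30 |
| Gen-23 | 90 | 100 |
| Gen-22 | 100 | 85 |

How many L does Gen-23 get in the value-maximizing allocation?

40

Highest kWh per L first: Gen-10 210 > Gen-7 130 > Gen-9 120 > Gen-22 100 > Gen-23 90.
Gen-10: +30 to 30 (cap) — 280 left.
Gen-7 takes 100 to reach its cap of 100 — 180 left.
Gen-9: +55 to 55 (cap) — 125 left.
Give Gen-22 85 to hit its cap of 85 — 40 left.
Only 40 left; Gen-23 takes them to reach 40.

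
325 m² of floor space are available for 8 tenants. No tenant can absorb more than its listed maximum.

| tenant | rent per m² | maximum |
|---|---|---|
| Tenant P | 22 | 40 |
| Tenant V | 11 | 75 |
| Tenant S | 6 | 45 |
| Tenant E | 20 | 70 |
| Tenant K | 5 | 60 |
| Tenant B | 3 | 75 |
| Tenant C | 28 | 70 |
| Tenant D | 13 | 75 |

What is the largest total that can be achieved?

Highest rent per m² first: Tenant C 28 > Tenant P 22 > Tenant E 20 > Tenant D 13 > Tenant V 11 > Tenant S 6 > Tenant K 5 > Tenant B 3.
Tenant C takes 70 to reach its cap of 70 ; 255 left.
Tenant P takes 40 to reach its cap of 40 ; 215 left.
Give Tenant E 70 to hit its cap of 70 ; 145 left.
Give Tenant D 75 to hit its cap of 75 ; 70 left.
Tenant V has room for 75 but only 70 remain, so it gets 70.
Total = 22×40 + 11×70 + 20×70 + 28×70 + 13×75 = 5985.

5985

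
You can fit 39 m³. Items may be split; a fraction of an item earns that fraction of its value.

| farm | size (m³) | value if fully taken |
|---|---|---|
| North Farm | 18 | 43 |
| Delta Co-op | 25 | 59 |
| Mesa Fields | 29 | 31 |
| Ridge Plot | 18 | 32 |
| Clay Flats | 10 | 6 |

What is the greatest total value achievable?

92.56

Rank by value-to-size ratio: North Farm 43/18≈2.39, Delta Co-op 59/25≈2.36, Ridge Plot 32/18≈1.78, Mesa Fields 31/29≈1.07, Clay Flats 6/10≈0.6.
Take all of North Farm (18 m³, value 43) — 21 m³ left.
Only 21 m³ remain; take 21/25 of Delta Co-op for value 59×21/25 = 49.56.
Total value = 92.56.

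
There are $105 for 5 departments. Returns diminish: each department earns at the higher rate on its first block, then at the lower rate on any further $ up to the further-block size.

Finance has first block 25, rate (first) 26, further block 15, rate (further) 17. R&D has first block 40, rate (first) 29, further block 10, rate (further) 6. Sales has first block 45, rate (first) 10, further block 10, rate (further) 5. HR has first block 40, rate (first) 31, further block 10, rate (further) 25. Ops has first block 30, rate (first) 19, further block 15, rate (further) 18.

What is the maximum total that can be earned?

Rank every tier by rate: HR/tier1 31 > R&D/tier1 29 > Finance/tier1 26 > HR/tier2 25 > Ops/tier1 19 > Ops/tier2 18 > Finance/tier2 17 > Sales/tier1 10 > R&D/tier2 6 > Sales/tier2 5.
HR/tier1 (31): +40 ; 65 left.
R&D tier1 at 29: fill all 40 ; 25 left.
Finance/tier1 (26): +25 ; 0 left.
Total = 31×40 + 29×40 + 26×25 = 3050.

3050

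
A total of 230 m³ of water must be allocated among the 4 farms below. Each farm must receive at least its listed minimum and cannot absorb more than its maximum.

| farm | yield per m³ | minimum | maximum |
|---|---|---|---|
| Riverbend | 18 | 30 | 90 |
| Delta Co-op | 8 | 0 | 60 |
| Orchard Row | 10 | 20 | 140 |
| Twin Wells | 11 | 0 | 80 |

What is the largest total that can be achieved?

3100

Meeting every minimum uses 30+0+20+0 = 50 m³, leaving 180.
Highest yield per m³ first: Riverbend 18 > Twin Wells 11 > Orchard Row 10 > Delta Co-op 8.
Riverbend: +60 to 90 (cap) ; 120 left.
Twin Wells: +80 to 80 (cap) ; 40 left.
Orchard Row: +40 (room for 120) → 60. Pool exhausted.
Total = 18×90 + 10×60 + 11×80 = 3100.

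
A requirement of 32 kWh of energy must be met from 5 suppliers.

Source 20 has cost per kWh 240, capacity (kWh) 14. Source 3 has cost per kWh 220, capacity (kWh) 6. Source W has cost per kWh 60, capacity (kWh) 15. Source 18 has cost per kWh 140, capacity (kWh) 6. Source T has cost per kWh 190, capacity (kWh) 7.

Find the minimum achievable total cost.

Use suppliers in increasing cost order.
Take 15 from Source W at 60 — need 17 more.
Source 18 at 140: take all 6 kWh — 11 still needed.
Source T at 190: take all 7 kWh — 4 still needed.
Source 3 (220): take the remaining 4 — done.
Source 20: unused.
Cost = 15×60 + 6×140 + 7×190 + 4×220 = 3950.

3950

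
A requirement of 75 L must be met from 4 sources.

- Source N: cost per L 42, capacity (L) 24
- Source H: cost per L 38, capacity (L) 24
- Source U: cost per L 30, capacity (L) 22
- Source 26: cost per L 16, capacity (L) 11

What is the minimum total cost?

Fill from the cheapest source first.
Source 26 at 16: take all 11 L → 64 still needed.
Source U (30): use full 22 → 42 L to go.
Source H at 38: take all 24 L → 18 still needed.
Source N at 42: take 18 of its 24 → requirement met.
Cost = 11×16 + 22×30 + 24×38 + 18×42 = 2504.

2504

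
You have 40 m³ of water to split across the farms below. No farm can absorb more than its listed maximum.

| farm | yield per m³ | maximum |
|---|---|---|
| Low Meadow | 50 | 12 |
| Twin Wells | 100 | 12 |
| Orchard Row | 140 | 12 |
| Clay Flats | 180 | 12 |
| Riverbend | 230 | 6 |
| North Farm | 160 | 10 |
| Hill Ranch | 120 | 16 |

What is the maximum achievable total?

6820

Highest yield per m³ first: Riverbend 230 > Clay Flats 180 > North Farm 160 > Orchard Row 140 > Hill Ranch 120 > Twin Wells 100 > Low Meadow 50.
Riverbend takes 6 to reach its cap of 6 → 34 left.
Clay Flats: +12 to 12 (cap) → 22 left.
Give North Farm 10 to hit its cap of 10 → 12 left.
Orchard Row takes 12 to reach its cap of 12 → 0 left.
Total = 140×12 + 180×12 + 230×6 + 160×10 = 6820.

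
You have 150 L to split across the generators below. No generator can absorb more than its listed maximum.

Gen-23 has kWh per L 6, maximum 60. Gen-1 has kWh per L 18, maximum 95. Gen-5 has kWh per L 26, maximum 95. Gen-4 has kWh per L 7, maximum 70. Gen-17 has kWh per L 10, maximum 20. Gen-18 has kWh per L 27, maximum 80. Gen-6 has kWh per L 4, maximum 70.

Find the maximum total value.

3980

Highest kWh per L first: Gen-18 27 > Gen-5 26 > Gen-1 18 > Gen-17 10 > Gen-4 7 > Gen-23 6 > Gen-6 4.
Gen-18: +80 to 80 (cap) → 70 left.
Gen-5 has room for 95 but only 70 remain, so it gets 70.
Total = 26×70 + 27×80 = 3980.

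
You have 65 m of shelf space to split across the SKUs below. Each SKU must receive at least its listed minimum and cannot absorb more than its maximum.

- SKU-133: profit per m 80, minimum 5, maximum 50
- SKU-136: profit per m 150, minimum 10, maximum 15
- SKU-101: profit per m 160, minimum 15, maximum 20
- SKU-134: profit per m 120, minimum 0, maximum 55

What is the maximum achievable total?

8850

Meeting every minimum uses 5+10+15+0 = 30 m, leaving 35.
Rank by profit per m: SKU-101 160 > SKU-136 150 > SKU-134 120 > SKU-133 80.
Give SKU-101 5 more to hit its cap of 20 → 30 left.
SKU-136: +5 to 15 (cap) → 25 left.
SKU-134 has room for 55 more but only 25 remain, so it gets 25.
Total = 80×5 + 150×15 + 160×20 + 120×25 = 8850.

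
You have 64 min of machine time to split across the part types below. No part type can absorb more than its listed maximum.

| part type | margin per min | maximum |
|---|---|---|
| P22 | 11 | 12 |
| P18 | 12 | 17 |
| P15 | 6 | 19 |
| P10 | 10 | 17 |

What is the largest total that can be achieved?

614

Rank by margin per min: P18 12 > P22 11 > P10 10 > P15 6.
P18: +17 to 17 (cap) ; 47 left.
P22 takes 12 to reach its cap of 12 ; 35 left.
P10: +17 to 17 (cap) ; 18 left.
Only 18 left; P15 takes them to reach 18.
Total = 11×12 + 12×17 + 6×18 + 10×17 = 614.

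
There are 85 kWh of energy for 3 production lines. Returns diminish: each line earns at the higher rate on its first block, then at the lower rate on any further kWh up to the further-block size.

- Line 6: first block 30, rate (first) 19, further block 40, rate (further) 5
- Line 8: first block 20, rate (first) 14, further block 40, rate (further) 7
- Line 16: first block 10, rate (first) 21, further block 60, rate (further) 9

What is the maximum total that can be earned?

Order all 6 blocks by rate: Line 16/first 21 > Line 6/first 19 > Line 8/first 14 > Line 16/second 9 > Line 8/second 7 > Line 6/second 5.
Line 16 first at 21: fill all 10 ; 75 left.
Fill Line 6 first block (30 at 19) ; 45 left.
Line 8/first (14): +20 ; 25 left.
25 remain; put them into Line 16 second at 9.
Total = 21×10 + 19×30 + 14×20 + 9×25 = 1285.

1285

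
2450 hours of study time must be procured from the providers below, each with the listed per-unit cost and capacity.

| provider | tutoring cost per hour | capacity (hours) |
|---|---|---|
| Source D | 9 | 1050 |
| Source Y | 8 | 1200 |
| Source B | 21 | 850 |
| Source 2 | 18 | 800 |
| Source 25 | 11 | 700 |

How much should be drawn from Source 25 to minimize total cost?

200

Fill from the cheapest provider first.
Take 1200 from Source Y at 8 → need 1250 more.
Source D (9): use full 1050 → 200 hours to go.
Source 25 (11): take the remaining 200 → done.
Source 2, Source B: unused.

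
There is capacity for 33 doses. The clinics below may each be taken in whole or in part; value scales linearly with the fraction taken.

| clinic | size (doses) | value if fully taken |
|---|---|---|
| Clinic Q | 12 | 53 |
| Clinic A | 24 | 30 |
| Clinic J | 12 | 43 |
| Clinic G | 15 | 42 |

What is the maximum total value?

121.2

Rank by value-to-size ratio: Clinic Q 53/12≈4.42, Clinic J 43/12≈3.58, Clinic G 42/15≈2.8, Clinic A 30/24≈1.25.
Take all of Clinic Q (12 doses, value 53) ; 21 doses left.
Clinic J: take in full, 12 doses for value 43 ; 9 left.
Only 9 doses remain; take 9/15 of Clinic G for value 42×9/15 = 25.2.
Total value = 121.2.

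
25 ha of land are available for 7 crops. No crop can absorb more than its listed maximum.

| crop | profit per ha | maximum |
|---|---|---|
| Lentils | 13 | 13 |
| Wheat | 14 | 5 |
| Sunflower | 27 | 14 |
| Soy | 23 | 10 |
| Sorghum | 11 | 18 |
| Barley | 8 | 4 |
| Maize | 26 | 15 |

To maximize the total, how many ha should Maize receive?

Highest profit per ha first: Sunflower 27 > Maize 26 > Soy 23 > Wheat 14 > Lentils 13 > Sorghum 11 > Barley 8.
Sunflower: +14 to 14 (cap) → 11 left.
Maize has room for 15 but only 11 remain, so it gets 11.

11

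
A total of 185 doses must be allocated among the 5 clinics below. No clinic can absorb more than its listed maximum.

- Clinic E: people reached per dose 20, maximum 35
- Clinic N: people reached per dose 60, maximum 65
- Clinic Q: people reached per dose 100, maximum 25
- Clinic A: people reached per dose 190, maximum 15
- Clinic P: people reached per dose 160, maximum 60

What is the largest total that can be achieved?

Highest people reached per dose first: Clinic A 190 > Clinic P 160 > Clinic Q 100 > Clinic N 60 > Clinic E 20.
Clinic A takes 15 to reach its cap of 15 ; 170 left.
Clinic P takes 60 to reach its cap of 60 ; 110 left.
Clinic Q takes 25 to reach its cap of 25 ; 85 left.
Clinic N: +65 to 65 (cap) ; 20 left.
Clinic E: +20 (room for 35) → 20. Pool exhausted.
Total = 20×20 + 60×65 + 100×25 + 190×15 + 160×60 = 19250.

19250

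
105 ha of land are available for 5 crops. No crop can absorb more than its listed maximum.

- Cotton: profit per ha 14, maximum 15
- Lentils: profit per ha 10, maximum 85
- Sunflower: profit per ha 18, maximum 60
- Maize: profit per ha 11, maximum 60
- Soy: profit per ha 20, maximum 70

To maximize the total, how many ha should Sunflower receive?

Highest profit per ha first: Soy 20 > Sunflower 18 > Cotton 14 > Maize 11 > Lentils 10.
Give Soy 70 to hit its cap of 70 — 35 left.
Sunflower has room for 60 but only 35 remain, so it gets 35.

35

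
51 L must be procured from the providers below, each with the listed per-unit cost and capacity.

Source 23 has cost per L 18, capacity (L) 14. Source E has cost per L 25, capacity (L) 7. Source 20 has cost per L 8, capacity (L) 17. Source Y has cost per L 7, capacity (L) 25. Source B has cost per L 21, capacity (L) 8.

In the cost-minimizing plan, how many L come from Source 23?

Use providers in increasing cost order.
Take 25 from Source Y at 7 — need 26 more.
Source 20 (8): use full 17 — 9 L to go.
Take 9 from Source 23 at 18 to finish.
Source B, Source E: unused.

9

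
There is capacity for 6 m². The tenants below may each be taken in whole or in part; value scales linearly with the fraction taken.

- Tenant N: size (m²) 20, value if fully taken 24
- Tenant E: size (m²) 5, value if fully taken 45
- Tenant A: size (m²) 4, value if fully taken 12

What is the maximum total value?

48

Sort by value density: Tenant E 45/5≈9, Tenant A 12/4≈3, Tenant N 24/20≈1.2.
All 5 m² of Tenant E fit (value 45) → 1 remain.
1 m² left: a 1/4 share of Tenant A gives 12×1/4 = 3.
Total value = 48.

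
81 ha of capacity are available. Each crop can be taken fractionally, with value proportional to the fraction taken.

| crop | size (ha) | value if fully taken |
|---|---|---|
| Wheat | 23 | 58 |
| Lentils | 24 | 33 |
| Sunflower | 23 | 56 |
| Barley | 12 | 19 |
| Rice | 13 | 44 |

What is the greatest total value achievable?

Sort by value density: Rice 44/13≈3.38, Wheat 58/23≈2.52, Sunflower 56/23≈2.43, Barley 19/12≈1.58, Lentils 33/24≈1.38.
Rice: take in full, 13 ha for value 44 → 68 left.
Take all of Wheat (23 ha, value 58) → 45 ha left.
Take all of Sunflower (23 ha, value 56) → 22 ha left.
Barley: take in full, 12 ha for value 19 → 10 left.
Fill the last 10 ha with part of Lentils: 10/24 of it earns 13.75.
Total value = 190.75.

190.75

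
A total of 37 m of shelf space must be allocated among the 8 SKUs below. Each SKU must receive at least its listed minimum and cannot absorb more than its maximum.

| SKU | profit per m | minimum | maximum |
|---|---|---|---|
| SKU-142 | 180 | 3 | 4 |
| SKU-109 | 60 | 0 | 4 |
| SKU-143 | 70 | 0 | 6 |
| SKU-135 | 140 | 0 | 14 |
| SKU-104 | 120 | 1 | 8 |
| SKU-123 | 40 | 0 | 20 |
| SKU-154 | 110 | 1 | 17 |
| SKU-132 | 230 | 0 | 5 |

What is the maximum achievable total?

5450

Meeting every minimum uses 3+0+0+0+1+0+1+0 = 5 m, leaving 32.
Rank by profit per m: SKU-132 230 > SKU-142 180 > SKU-135 140 > SKU-104 120 > SKU-154 110 > SKU-143 70 > SKU-109 60 > SKU-123 40.
Give SKU-132 5 more to hit its cap of 5 ; 27 left.
Give SKU-142 1 more to hit its cap of 4 ; 26 left.
Give SKU-135 14 more to hit its cap of 14 ; 12 left.
Give SKU-104 7 more to hit its cap of 8 ; 5 left.
SKU-154: +5 (room for 16) → 6. Pool exhausted.
Total = 180×4 + 140×14 + 120×8 + 110×6 + 230×5 = 5450.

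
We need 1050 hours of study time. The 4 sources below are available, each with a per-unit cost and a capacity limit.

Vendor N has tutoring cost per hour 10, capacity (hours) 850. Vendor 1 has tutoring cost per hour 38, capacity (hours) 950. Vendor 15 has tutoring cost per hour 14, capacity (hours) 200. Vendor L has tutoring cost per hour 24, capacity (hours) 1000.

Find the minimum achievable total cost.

Fill from the cheapest source first.
Take 850 from Vendor N at 10 → need 200 more.
Vendor 15 (14): use full 200 → 0 hours to go.
Vendor L, Vendor 1: unused.
Cost = 850×10 + 200×14 = 11300.

11300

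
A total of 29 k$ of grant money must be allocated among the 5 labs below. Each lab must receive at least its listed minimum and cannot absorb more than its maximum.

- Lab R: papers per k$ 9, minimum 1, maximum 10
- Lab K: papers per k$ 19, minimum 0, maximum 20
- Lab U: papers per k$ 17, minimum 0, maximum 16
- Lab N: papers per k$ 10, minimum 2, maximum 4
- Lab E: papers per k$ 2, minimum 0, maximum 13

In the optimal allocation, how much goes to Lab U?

Meeting every minimum uses 1+0+0+2+0 = 3 k$, leaving 26.
Rank by papers per k$: Lab K 19 > Lab U 17 > Lab N 10 > Lab R 9 > Lab E 2.
Lab K takes 20 more to reach its cap of 20 → 6 left.
Lab U: +6 (room for 16) → 6. Pool exhausted.

6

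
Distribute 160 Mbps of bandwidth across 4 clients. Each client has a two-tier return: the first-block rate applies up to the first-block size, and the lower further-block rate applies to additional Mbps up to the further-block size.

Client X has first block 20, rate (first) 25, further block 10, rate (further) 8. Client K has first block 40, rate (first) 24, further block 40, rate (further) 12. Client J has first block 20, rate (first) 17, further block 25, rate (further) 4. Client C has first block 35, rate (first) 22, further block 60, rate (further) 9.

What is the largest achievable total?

3095

Treat each block as its own option and order by rate: Client X/first 25 > Client K/first 24 > Client C/first 22 > Client J/first 17 > Client K/second 12 > Client C/second 9 > Client X/second 8 > Client J/second 4.
Fill Client X first block (20 at 25) → 140 left.
Client K first at 24: fill all 40 → 100 left.
Fill Client C first block (35 at 22) → 65 left.
Fill Client J first block (20 at 17) → 45 left.
Client K second at 12: fill all 40 → 5 left.
5 remain; put them into Client C second at 9.
Total = 25×20 + 24×40 + 22×35 + 17×20 + 12×40 + 9×5 = 3095.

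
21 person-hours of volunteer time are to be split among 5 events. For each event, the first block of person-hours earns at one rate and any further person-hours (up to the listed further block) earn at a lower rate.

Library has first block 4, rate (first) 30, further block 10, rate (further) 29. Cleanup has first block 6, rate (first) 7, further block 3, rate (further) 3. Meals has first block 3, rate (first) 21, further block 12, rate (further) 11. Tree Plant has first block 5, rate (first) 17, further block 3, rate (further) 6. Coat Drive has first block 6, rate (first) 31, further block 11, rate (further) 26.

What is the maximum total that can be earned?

Treat each block as its own option and order by rate: Coat Drive/tier1 31 > Library/tier1 30 > Library/tier2 29 > Coat Drive/tier2 26 > Meals/tier1 21 > Tree Plant/tier1 17 > Meals/tier2 11 > Cleanup/tier1 7 > Tree Plant/tier2 6 > Cleanup/tier2 3.
Fill Coat Drive tier1 block (6 at 31) ; 15 left.
Fill Library tier1 block (4 at 30) ; 11 left.
Library tier2 at 29: fill all 10 ; 1 left.
Coat Drive tier2 at 26: only 1 left, fill 1.
Total = 31×6 + 30×4 + 29×10 + 26×1 = 622.

622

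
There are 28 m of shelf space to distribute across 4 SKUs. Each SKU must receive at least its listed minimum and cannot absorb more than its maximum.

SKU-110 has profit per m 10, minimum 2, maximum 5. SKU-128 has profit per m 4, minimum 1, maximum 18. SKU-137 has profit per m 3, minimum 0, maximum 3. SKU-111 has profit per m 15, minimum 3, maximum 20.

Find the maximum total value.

362

Meeting every minimum uses 2+1+0+3 = 6 m, leaving 22.
Highest profit per m first: SKU-111 15 > SKU-110 10 > SKU-128 4 > SKU-137 3.
SKU-111: +17 to 20 (cap) — 5 left.
SKU-110 takes 3 more to reach its cap of 5 — 2 left.
SKU-128 has room for 17 more but only 2 remain, so it gets 3.
Total = 10×5 + 4×3 + 15×20 = 362.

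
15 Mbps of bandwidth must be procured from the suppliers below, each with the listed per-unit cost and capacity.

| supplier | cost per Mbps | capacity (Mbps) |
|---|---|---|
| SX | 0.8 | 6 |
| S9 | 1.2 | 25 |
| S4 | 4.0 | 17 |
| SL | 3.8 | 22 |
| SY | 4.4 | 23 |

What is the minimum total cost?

15.6

Fill from the cheapest supplier first.
SX at 0.8: take all 6 Mbps ; 9 still needed.
Take 9 from S9 at 1.2 to finish.
SL, S4, SY: unused.
Cost = 6×0.8 + 9×1.2 = 15.6.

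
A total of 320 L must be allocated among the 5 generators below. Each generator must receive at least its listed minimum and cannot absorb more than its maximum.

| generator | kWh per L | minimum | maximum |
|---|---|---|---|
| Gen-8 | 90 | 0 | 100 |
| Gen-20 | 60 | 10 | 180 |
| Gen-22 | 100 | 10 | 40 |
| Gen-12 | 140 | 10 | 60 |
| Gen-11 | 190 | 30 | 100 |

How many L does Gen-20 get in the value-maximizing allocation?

20

Meeting every minimum uses 0+10+10+10+30 = 60 L, leaving 260.
Rank by kWh per L: Gen-11 190 > Gen-12 140 > Gen-22 100 > Gen-8 90 > Gen-20 60.
Give Gen-11 70 more to hit its cap of 100 → 190 left.
Gen-12: +50 to 60 (cap) → 140 left.
Gen-22 takes 30 more to reach its cap of 40 → 110 left.
Gen-8: +100 to 100 (cap) → 10 left.
Only 10 left; Gen-20 takes them to reach 20.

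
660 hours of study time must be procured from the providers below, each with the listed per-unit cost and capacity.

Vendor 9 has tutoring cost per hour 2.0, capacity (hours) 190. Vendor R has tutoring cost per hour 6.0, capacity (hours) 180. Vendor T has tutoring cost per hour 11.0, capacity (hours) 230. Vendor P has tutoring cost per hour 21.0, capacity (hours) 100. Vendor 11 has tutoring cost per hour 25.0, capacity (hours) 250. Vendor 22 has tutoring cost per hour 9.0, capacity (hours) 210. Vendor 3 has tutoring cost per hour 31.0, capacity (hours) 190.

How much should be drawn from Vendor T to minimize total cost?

Fill from the cheapest provider first.
Take 190 from Vendor 9 at 2.0 — need 470 more.
Take 180 from Vendor R at 6.0 — need 290 more.
Take 210 from Vendor 22 at 9.0 — need 80 more.
Take 80 from Vendor T at 11.0 to finish.
Vendor P, Vendor 11, Vendor 3: unused.

80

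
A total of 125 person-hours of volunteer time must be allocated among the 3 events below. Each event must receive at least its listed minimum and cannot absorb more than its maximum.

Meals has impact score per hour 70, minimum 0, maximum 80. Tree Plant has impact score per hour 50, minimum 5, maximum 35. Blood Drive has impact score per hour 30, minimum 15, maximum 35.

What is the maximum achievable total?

Meeting every minimum uses 0+5+15 = 20 person-hours, leaving 105.
Rank by impact score per hour: Meals 70 > Tree Plant 50 > Blood Drive 30.
Give Meals 80 more to hit its cap of 80 — 25 left.
Tree Plant has room for 30 more but only 25 remain, so it gets 30.
Total = 70×80 + 50×30 + 30×15 = 7550.

7550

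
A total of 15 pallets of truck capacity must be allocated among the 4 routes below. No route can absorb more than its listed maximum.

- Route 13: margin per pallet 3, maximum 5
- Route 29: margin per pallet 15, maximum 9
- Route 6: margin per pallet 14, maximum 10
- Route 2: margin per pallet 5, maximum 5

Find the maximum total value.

Highest margin per pallet first: Route 29 15 > Route 6 14 > Route 2 5 > Route 13 3.
Give Route 29 9 to hit its cap of 9 — 6 left.
Route 6: +6 (room for 10) → 6. Pool exhausted.
Total = 15×9 + 14×6 = 219.

219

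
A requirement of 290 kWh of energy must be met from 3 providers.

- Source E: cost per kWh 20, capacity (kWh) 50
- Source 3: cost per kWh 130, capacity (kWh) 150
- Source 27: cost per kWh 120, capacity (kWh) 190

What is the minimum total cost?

30300

Fill from the cheapest provider first.
Source E at 20: take all 50 kWh ; 240 still needed.
Take 190 from Source 27 at 120 ; need 50 more.
Source 3 at 130: take 50 of its 150 ; requirement met.
Cost = 50×20 + 190×120 + 50×130 = 30300.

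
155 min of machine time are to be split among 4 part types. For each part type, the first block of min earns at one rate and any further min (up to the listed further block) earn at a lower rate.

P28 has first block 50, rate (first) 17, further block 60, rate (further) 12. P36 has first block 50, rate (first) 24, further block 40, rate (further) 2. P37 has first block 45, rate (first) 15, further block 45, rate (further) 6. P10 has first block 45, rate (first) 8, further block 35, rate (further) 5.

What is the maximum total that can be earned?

Order all 8 blocks by rate: P36/T1 24 > P28/T1 17 > P37/T1 15 > P28/T2 12 > P10/T1 8 > P37/T2 6 > P10/T2 5 > P36/T2 2.
Fill P36 T1 block (50 at 24) ; 105 left.
P28/T1 (17): +50 ; 55 left.
P37 T1 at 15: fill all 45 ; 10 left.
P28 T2 at 12: only 10 left, fill 10.
Total = 24×50 + 17×50 + 15×45 + 12×10 = 2845.

2845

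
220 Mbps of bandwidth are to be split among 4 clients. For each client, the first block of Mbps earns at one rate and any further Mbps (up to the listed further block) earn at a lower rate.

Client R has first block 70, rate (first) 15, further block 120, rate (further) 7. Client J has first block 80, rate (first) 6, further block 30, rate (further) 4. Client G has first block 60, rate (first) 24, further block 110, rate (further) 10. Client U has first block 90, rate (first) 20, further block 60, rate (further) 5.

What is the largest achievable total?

4290

Treat each block as its own option and order by rate: Client G/tier1 24 > Client U/tier1 20 > Client R/tier1 15 > Client G/tier2 10 > Client R/tier2 7 > Client J/tier1 6 > Client U/tier2 5 > Client J/tier2 4.
Fill Client G tier1 block (60 at 24) → 160 left.
Fill Client U tier1 block (90 at 20) → 70 left.
Client R/tier1 (15): +70 → 0 left.
Total = 24×60 + 20×90 + 15×70 = 4290.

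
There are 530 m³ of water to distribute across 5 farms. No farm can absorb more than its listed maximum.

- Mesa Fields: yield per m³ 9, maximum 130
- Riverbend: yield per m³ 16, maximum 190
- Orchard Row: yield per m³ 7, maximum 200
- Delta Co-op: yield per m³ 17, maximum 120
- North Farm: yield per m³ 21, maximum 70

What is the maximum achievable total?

7860

Highest yield per m³ first: North Farm 21 > Delta Co-op 17 > Riverbend 16 > Mesa Fields 9 > Orchard Row 7.
North Farm takes 70 to reach its cap of 70 ; 460 left.
Give Delta Co-op 120 to hit its cap of 120 ; 340 left.
Give Riverbend 190 to hit its cap of 190 ; 150 left.
Mesa Fields: +130 to 130 (cap) ; 20 left.
Orchard Row: +20 (room for 200) → 20. Pool exhausted.
Total = 9×130 + 16×190 + 7×20 + 17×120 + 21×70 = 7860.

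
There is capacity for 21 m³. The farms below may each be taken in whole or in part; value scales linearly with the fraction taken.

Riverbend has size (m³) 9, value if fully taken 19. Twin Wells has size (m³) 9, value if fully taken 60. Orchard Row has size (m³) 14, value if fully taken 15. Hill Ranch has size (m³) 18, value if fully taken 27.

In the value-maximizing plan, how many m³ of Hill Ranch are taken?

Sort by value density: Twin Wells 60/9≈6.67, Riverbend 19/9≈2.11, Hill Ranch 27/18≈1.5, Orchard Row 15/14≈1.07.
Take all of Twin Wells (9 m³, value 60) ; 12 m³ left.
Take all of Riverbend (9 m³, value 19) ; 3 m³ left.
Only 3 m³ remain; take 3/18 of Hill Ranch for value 27×3/18 = 4.5.

3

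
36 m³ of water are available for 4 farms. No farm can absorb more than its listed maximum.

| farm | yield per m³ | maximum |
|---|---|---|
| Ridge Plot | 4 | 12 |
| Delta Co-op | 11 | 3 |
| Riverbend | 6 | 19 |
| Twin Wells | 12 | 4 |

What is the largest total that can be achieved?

235

Highest yield per m³ first: Twin Wells 12 > Delta Co-op 11 > Riverbend 6 > Ridge Plot 4.
Give Twin Wells 4 to hit its cap of 4 → 32 left.
Delta Co-op takes 3 to reach its cap of 3 → 29 left.
Riverbend takes 19 to reach its cap of 19 → 10 left.
Only 10 left; Ridge Plot takes them to reach 10.
Total = 4×10 + 11×3 + 6×19 + 12×4 = 235.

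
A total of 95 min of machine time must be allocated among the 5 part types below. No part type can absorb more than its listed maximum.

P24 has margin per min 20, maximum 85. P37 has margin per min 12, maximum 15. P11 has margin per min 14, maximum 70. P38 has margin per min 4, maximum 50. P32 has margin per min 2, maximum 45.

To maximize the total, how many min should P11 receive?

Highest margin per min first: P24 20 > P11 14 > P37 12 > P38 4 > P32 2.
P24: +85 to 85 (cap) → 10 left.
P11 has room for 70 but only 10 remain, so it gets 10.

10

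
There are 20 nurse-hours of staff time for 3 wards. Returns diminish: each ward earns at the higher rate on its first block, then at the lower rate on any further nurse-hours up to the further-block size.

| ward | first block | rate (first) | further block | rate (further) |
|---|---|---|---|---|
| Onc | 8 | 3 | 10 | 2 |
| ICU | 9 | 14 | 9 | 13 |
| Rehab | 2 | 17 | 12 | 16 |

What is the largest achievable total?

Treat each block as its own option and order by rate: Rehab/T1 17 > Rehab/T2 16 > ICU/T1 14 > ICU/T2 13 > Onc/T1 3 > Onc/T2 2.
Rehab/T1 (17): +2 → 18 left.
Rehab/T2 (16): +12 → 6 left.
ICU T1 at 14: only 6 left, fill 6.
Total = 17×2 + 16×12 + 14×6 = 310.

310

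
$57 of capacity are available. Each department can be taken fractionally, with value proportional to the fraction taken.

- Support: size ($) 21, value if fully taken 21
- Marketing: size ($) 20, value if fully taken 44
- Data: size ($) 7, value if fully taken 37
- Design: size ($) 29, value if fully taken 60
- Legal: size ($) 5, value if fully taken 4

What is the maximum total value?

Rank by value-to-size ratio: Data 37/7≈5.29, Marketing 44/20≈2.2, Design 60/29≈2.07, Support 21/21≈1, Legal 4/5≈0.8.
Take all of Data (7 $, value 37) ; 50 $ left.
Marketing: take in full, 20 $ for value 44 ; 30 left.
Take all of Design (29 $, value 60) ; 1 $ left.
Fill the last 1 $ with part of Support: 1/21 of it earns 1.
Total value = 142.

142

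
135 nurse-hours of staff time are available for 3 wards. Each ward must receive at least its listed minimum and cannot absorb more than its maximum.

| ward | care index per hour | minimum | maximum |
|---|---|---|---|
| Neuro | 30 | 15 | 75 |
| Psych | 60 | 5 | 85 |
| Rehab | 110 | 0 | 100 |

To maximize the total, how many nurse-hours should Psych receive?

20

Meeting every minimum uses 15+5+0 = 20 nurse-hours, leaving 115.
Highest care index per hour first: Rehab 110 > Psych 60 > Neuro 30.
Give Rehab 100 more to hit its cap of 100 ; 15 left.
Only 15 left; Psych takes them to reach 20.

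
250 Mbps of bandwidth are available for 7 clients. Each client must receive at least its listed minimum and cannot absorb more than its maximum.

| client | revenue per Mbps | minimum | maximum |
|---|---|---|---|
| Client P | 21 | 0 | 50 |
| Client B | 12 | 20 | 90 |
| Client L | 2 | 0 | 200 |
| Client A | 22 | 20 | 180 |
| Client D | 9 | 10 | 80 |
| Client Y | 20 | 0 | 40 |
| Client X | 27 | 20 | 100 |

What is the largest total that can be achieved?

5670

Meeting every minimum uses 0+20+0+20+10+0+20 = 70 Mbps, leaving 180.
Rank by revenue per Mbps: Client X 27 > Client A 22 > Client P 21 > Client Y 20 > Client B 12 > Client D 9 > Client L 2.
Client X takes 80 more to reach its cap of 100 → 100 left.
Only 100 left; Client A takes them to reach 120.
Total = 12×20 + 22×120 + 9×10 + 27×100 = 5670.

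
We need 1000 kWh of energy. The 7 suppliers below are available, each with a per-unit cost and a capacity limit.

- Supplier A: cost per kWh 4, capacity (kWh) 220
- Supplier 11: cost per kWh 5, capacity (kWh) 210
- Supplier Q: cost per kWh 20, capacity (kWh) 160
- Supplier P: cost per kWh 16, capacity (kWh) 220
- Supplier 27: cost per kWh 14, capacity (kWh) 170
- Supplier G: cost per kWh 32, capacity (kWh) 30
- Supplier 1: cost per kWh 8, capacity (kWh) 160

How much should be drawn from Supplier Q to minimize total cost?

Fill from the cheapest supplier first.
Supplier A at 4: take all 220 kWh — 780 still needed.
Supplier 11 (5): use full 210 — 570 kWh to go.
Supplier 1 (8): use full 160 — 410 kWh to go.
Take 170 from Supplier 27 at 14 — need 240 more.
Supplier P (16): use full 220 — 20 kWh to go.
Supplier Q at 20: take 20 of its 160 — requirement met.
Supplier G: unused.

20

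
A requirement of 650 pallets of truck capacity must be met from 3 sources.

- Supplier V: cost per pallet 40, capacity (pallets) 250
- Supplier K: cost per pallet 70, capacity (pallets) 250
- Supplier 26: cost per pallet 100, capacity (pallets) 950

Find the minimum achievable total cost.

42500

Fill from the cheapest source first.
Take 250 from Supplier V at 40 → need 400 more.
Take 250 from Supplier K at 70 → need 150 more.
Supplier 26 at 100: take 150 of its 950 → requirement met.
Cost = 250×40 + 250×70 + 150×100 = 42500.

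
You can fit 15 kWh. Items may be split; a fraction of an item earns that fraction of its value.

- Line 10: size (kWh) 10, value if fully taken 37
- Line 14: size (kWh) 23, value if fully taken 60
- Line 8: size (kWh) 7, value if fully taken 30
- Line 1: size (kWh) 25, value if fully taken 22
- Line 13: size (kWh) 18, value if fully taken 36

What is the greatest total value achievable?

Rank by value-to-size ratio: Line 8 30/7≈4.29, Line 10 37/10≈3.7, Line 14 60/23≈2.61, Line 13 36/18≈2, Line 1 22/25≈0.88.
Take all of Line 8 (7 kWh, value 30) → 8 kWh left.
8 kWh left: a 8/10 share of Line 10 gives 37×8/10 = 29.6.
Total value = 59.6.

59.6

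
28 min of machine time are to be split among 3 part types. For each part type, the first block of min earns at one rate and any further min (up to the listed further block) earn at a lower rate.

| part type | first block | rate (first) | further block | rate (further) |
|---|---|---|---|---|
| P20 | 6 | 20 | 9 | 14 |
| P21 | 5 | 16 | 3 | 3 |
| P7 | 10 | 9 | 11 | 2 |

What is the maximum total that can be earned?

Order all 6 blocks by rate: P20/tier1 20 > P21/tier1 16 > P20/tier2 14 > P7/tier1 9 > P21/tier2 3 > P7/tier2 2.
Fill P20 tier1 block (6 at 20) ; 22 left.
P21/tier1 (16): +5 ; 17 left.
P20 tier2 at 14: fill all 9 ; 8 left.
P7/tier1: +8 of 10 at 9; pool empty.
Total = 20×6 + 16×5 + 14×9 + 9×8 = 398.

398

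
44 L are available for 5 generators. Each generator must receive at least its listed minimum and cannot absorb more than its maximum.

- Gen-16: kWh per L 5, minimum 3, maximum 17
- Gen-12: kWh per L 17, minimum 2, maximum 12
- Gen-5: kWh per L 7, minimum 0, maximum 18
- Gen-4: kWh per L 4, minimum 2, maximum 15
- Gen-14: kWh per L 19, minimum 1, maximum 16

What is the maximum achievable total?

608

Meeting every minimum uses 3+2+0+2+1 = 8 L, leaving 36.
Rank by kWh per L: Gen-14 19 > Gen-12 17 > Gen-5 7 > Gen-16 5 > Gen-4 4.
Gen-14: +15 to 16 (cap) ; 21 left.
Gen-12: +10 to 12 (cap) ; 11 left.
Gen-5: +11 (room for 18) → 11. Pool exhausted.
Total = 5×3 + 17×12 + 7×11 + 4×2 + 19×16 = 608.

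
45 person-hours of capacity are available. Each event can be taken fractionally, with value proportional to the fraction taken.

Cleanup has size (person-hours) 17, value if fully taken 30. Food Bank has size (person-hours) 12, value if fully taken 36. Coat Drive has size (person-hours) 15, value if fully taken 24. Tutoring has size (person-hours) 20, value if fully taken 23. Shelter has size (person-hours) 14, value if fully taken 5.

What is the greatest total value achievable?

91.15

Best value per unit of size first: Food Bank 36/12≈3, Cleanup 30/17≈1.76, Coat Drive 24/15≈1.6, Tutoring 23/20≈1.15, Shelter 5/14≈0.357.
Food Bank: take in full, 12 person-hours for value 36 → 33 left.
Cleanup: take in full, 17 person-hours for value 30 → 16 left.
Coat Drive: take in full, 15 person-hours for value 24 → 1 left.
1 person-hours left: a 1/20 share of Tutoring gives 23×1/20 = 1.15.
Total value = 91.15.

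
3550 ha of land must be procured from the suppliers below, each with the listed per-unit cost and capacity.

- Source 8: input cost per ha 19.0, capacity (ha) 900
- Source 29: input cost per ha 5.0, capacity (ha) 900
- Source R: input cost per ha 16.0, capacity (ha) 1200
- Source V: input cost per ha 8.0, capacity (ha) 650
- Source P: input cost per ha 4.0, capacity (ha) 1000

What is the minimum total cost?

29700

Use suppliers in increasing cost order.
Source P (4.0): use full 1000 — 2550 ha to go.
Source 29 at 5.0: take all 900 ha — 1650 still needed.
Take 650 from Source V at 8.0 — need 1000 more.
Source R at 16.0: take 1000 of its 1200 — requirement met.
Source 8: unused.
Cost = 1000×4.0 + 900×5.0 + 650×8.0 + 1000×16.0 = 29700.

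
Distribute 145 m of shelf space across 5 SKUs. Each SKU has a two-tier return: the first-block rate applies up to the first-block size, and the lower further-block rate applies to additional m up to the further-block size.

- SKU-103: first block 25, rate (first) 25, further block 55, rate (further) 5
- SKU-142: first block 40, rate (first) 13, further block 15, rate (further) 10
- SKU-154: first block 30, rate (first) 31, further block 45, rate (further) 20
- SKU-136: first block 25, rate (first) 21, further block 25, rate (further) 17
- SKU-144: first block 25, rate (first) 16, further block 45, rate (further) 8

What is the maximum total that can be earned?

Order all 10 blocks by rate: SKU-154/T1 31 > SKU-103/T1 25 > SKU-136/T1 21 > SKU-154/T2 20 > SKU-136/T2 17 > SKU-144/T1 16 > SKU-142/T1 13 > SKU-142/T2 10 > SKU-144/T2 8 > SKU-103/T2 5.
Fill SKU-154 T1 block (30 at 31) — 115 left.
SKU-103/T1 (25): +25 — 90 left.
SKU-136 T1 at 21: fill all 25 — 65 left.
Fill SKU-154 T2 block (45 at 20) — 20 left.
SKU-136 T2 at 17: only 20 left, fill 20.
Total = 31×30 + 25×25 + 21×25 + 20×45 + 17×20 = 3320.

3320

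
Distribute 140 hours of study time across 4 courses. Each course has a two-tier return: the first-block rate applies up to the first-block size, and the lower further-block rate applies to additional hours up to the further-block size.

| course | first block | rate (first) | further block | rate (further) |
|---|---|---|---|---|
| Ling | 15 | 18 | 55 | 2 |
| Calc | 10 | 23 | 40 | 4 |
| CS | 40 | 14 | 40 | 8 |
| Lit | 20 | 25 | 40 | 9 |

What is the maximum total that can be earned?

Order all 8 blocks by rate: Lit/T1 25 > Calc/T1 23 > Ling/T1 18 > CS/T1 14 > Lit/T2 9 > CS/T2 8 > Calc/T2 4 > Ling/T2 2.
Fill Lit T1 block (20 at 25) — 120 left.
Calc/T1 (23): +10 — 110 left.
Ling T1 at 18: fill all 15 — 95 left.
CS/T1 (14): +40 — 55 left.
Fill Lit T2 block (40 at 9) — 15 left.
CS/T2: +15 of 40 at 8; pool empty.
Total = 25×20 + 23×10 + 18×15 + 14×40 + 9×40 + 8×15 = 2040.

2040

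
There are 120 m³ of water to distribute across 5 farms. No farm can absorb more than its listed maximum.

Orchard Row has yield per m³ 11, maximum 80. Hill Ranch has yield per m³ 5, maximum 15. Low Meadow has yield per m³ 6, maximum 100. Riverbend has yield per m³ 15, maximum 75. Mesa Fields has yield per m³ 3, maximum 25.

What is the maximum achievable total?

1620

Order the farms by yield per m³: Riverbend 15 > Orchard Row 11 > Low Meadow 6 > Hill Ranch 5 > Mesa Fields 3.
Riverbend: +75 to 75 (cap) ; 45 left.
Orchard Row has room for 80 but only 45 remain, so it gets 45.
Total = 11×45 + 15×75 = 1620.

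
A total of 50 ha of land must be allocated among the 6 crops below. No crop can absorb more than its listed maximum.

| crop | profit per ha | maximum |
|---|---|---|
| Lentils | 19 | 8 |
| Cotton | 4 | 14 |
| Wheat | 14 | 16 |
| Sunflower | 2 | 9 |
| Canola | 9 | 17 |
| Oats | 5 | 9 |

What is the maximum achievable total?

574

Highest profit per ha first: Lentils 19 > Wheat 14 > Canola 9 > Oats 5 > Cotton 4 > Sunflower 2.
Give Lentils 8 to hit its cap of 8 ; 42 left.
Wheat takes 16 to reach its cap of 16 ; 26 left.
Canola takes 17 to reach its cap of 17 ; 9 left.
Oats: +9 to 9 (cap) ; 0 left.
Total = 19×8 + 14×16 + 9×17 + 5×9 = 574.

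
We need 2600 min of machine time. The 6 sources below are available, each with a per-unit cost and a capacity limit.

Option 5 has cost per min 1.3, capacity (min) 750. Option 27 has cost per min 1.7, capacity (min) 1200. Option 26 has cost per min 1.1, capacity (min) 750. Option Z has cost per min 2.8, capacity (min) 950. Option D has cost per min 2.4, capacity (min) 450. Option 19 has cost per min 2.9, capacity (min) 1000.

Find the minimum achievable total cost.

3670

Cheapest first:
Take 750 from Option 26 at 1.1 — need 1850 more.
Option 5 (1.3): use full 750 — 1100 min to go.
Take 1100 from Option 27 at 1.7 to finish.
Option D, Option Z, Option 19: unused.
Cost = 750×1.1 + 750×1.3 + 1100×1.7 = 3670.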